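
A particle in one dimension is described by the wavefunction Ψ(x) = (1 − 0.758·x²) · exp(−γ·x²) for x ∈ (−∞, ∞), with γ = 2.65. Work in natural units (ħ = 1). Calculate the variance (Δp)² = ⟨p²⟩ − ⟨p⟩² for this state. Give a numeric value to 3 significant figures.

3.58

Compute ⟨p⟩ and ⟨p²⟩ separately; (Δp)² = ⟨p²⟩ − ⟨p⟩².
Expand each integrand as polynomial × e^(−2γx²) and use ∫x^(2j)·e^(−2γx²) dx = (2j−1)!!/(4γ)^j · √(π/(2γ)), odd powers → 0; here √(π/(2γ)) = 0.76990. Differentiate with the product rule, d/dx e^(−γx²) = −2γx·e^(−γx²).
Normalization: ∫|Ψ|² dx = 0.67160.
⟨p⟩ = 0.0000 and ⟨p²⟩ = 3.5811.
(Δp)² = 3.5811 − (0.0000)² = 3.5811.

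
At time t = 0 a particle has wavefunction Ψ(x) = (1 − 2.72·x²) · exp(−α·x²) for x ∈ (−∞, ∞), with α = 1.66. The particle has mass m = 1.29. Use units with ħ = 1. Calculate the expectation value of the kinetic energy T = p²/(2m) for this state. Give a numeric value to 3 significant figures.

T = −(ħ²/2m) d²/dx², so ⟨T⟩ = −(ħ²/2m) ∫ Ψ*·Ψ'' dx / ∫|Ψ|² dx; with m = 1.29.
Expand each integrand as polynomial × e^(−2αx²) and use ∫x^(2j)·e^(−2αx²) dx = (2j−1)!!/(4α)^j · √(π/(2α)), odd powers → 0; here √(π/(2α)) = 0.97276. Differentiate with the product rule, d/dx e^(−αx²) = −2αx·e^(−αx²).
State is unnormalized: ∫|Ψ|² dx = 0.66550, and ∫Ψ*·(−ħ²/2m · Ψ'') dx = 1.8738, so ⟨T⟩ = 1.8738 / 0.66550.
⟨T⟩ = 2.8157.

2.82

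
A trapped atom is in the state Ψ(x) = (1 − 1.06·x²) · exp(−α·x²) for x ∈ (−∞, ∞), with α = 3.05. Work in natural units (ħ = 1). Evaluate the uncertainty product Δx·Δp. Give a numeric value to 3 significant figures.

0.502

Δx = √(⟨x²⟩−⟨x⟩²), Δp = √(⟨p²⟩−⟨p⟩²).
Expand each integrand as polynomial × e^(−2αx²) and use ∫x^(2j)·e^(−2αx²) dx = (2j−1)!!/(4α)^j · √(π/(2α)), odd powers → 0; here √(π/(2α)) = 0.71765. Differentiate with the product rule, d/dx e^(−αx²) = −2αx·e^(−αx²).
Normalization: ∫|Ψ|² dx = 0.60919.
⟨x⟩ = 0.0000, ⟨x²⟩ = 0.057156 ⇒ Δx = 0.23907.
⟨p⟩ = 0.0000, ⟨p²⟩ = 4.4072 ⇒ Δp = 2.0993.
Δx·Δp = 0.50189.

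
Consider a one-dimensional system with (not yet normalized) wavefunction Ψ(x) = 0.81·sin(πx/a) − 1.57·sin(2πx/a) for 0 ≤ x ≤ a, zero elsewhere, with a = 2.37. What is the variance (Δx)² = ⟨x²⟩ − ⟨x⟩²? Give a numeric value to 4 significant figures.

0.2310

Compute ⟨x⟩ and ⟨x²⟩ separately, then (Δx)² = ⟨x²⟩ − ⟨x⟩².
On 0 ≤ x ≤ a (j ≠ l): ∫sin²(jπx/a) dx = a/2, ∫sin(jπx/a)·sin(lπx/a) dx = 0; diagonal moments ∫x·sin²(jπx/a) dx = a²/4, ∫x²·sin²(jπx/a) dx = a³·(1/6 − 1/(4j²π²)); cross terms ∫x·sin(jπx/a)·sin(lπx/a) dx = 0 for j + l even and −4jla²/(π²(j² − l²)²) for j + l odd, ∫x²·sin(jπx/a)·sin(lπx/a) dx = (−1)^(j+l)·4jla³/(π²(j² − l²)²); higher powers the same way via product-to-sum and parts.
Normalization: ∫|Ψ|² dx = 3.6984.
⟨x⟩ = 1.5329 and ⟨x²⟩ = 2.5808.
(Δx)² = 2.5808 − (1.5329)² = 0.23104.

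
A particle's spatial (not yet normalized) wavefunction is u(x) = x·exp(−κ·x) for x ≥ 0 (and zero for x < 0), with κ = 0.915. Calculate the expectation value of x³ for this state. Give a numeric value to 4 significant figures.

9.790

⟨x³⟩ = ∫ x³·|u|² dx / ∫|u|² dx (integrals over the domain).
Every integrand reduces to terms xʲ·e^(−2κx) on [0, ∞); use ∫₀^∞ xʲ·e^(−2κx) dx = j!/(2κ)^(j+1).
State is unnormalized: ∫|u|² dx = 0.32634, and ∫u*·x³·u dx = 3.1950, so ⟨x³⟩ = 3.1950 / 0.32634.
⟨x³⟩ = 9.7903.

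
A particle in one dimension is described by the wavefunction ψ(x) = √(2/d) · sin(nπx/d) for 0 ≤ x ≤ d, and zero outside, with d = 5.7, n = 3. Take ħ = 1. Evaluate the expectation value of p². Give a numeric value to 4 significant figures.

2.734

p² ψ = −ħ² d²ψ/dx²; ⟨p²⟩ = −ħ² ∫ ψ*·ψ'' dx.
d/dx sin(nπx/d) = (nπ/d)·cos(nπx/d) and d²/dx² sin(nπx/d) = −(nπ/d)²·sin(nπx/d); on 0 ≤ x ≤ d, ∫sin²(nπx/d) dx = d/2 and ∫sin(nπx/d)·cos(nπx/d) dx = 0.
⟨p²⟩ = 2.7340.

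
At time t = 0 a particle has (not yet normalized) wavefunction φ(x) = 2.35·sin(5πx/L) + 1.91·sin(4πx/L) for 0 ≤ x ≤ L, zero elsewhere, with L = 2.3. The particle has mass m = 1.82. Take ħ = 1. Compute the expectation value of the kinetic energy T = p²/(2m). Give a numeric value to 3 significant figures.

T = −(ħ²/2m) d²/dx², so ⟨T⟩ = −(ħ²/2m) ∫ φ*·φ'' dx / ∫|φ|² dx; with m = 1.82.
d²/dx² sin(jπx/L) = −(jπ/L)²·sin(jπx/L); on 0 ≤ x ≤ L, ∫sin²(jπx/L) dx = L/2 and ∫sin(jπx/L)·sin(lπx/L) dx = 0 for j ≠ l, so only diagonal terms survive in ∫|φ|² and ∫φ·φ″; ∫φ·φ′ dx = [φ²/2] between the walls = 0.
State is unnormalized: ∫|φ|² dx = 10.546, and ∫φ*·(−ħ²/2m · φ'') dx = 115.79, so ⟨T⟩ = 115.79 / 10.546.
⟨T⟩ = 10.979.

11.0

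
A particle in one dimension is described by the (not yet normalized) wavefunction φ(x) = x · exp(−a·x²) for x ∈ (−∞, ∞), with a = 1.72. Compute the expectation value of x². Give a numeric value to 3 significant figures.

⟨x²⟩ = ∫ x²·|φ|² dx / ∫|φ|² dx (integrals over the domain).
Expand each integrand as polynomial × e^(−2ax²) and use ∫x^(2j)·e^(−2ax²) dx = (2j−1)!!/(4a)^j · √(π/(2a)), odd powers → 0; here √(π/(2a)) = 0.95564.
State is unnormalized: ∫|φ|² dx = 0.13890, and ∫φ*·x²·φ dx = 0.060568, so ⟨x²⟩ = 0.060568 / 0.13890.
⟨x²⟩ = 0.43605.

0.436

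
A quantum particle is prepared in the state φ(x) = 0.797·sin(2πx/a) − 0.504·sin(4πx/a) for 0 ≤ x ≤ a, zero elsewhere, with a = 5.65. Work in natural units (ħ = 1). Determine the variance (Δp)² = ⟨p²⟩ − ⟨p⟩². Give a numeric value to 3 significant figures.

Compute ⟨p⟩ and ⟨p²⟩ separately; (Δp)² = ⟨p²⟩ − ⟨p⟩².
d²/dx² sin(jπx/a) = −(jπ/a)²·sin(jπx/a); on 0 ≤ x ≤ a, ∫sin²(jπx/a) dx = a/2 and ∫sin(jπx/a)·sin(lπx/a) dx = 0 for j ≠ l, so only diagonal terms survive in ∫|φ|² and ∫φ·φ″; ∫φ·φ′ dx = [φ²/2] between the walls = 0.
Normalization: ∫|φ|² dx = 2.5121.
⟨p⟩ = 0.0000 and ⟨p²⟩ = 2.2965.
(Δp)² = 2.2965 − (0.0000)² = 2.2965.

2.30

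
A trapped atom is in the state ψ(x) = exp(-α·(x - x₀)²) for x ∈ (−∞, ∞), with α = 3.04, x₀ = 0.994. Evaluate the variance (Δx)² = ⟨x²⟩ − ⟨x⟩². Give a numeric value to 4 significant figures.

0.08224

Compute ⟨x⟩ and ⟨x²⟩ separately, then (Δx)² = ⟨x²⟩ − ⟨x⟩².
Gaussian moments (u = x − x₀): ∫u^(2j)·e^(−2αu²) du = (2j−1)!!/(4α)^j · √(π/(2α)), odd powers integrate to 0; here √(π/(2α)) = 0.71882.
Normalization: ∫|ψ|² dx = 0.71882.
⟨x⟩ = 0.99400 and ⟨x²⟩ = 1.0703.
(Δx)² = 1.0703 − (0.99400)² = 0.082237.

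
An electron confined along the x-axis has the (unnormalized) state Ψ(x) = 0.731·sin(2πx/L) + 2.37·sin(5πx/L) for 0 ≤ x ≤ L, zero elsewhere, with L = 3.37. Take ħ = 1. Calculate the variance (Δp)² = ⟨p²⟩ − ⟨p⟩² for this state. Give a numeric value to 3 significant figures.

Compute ⟨p⟩ and ⟨p²⟩ separately; (Δp)² = ⟨p²⟩ − ⟨p⟩².
d²/dx² sin(jπx/L) = −(jπ/L)²·sin(jπx/L); on 0 ≤ x ≤ L, ∫sin²(jπx/L) dx = L/2 and ∫sin(jπx/L)·sin(lπx/L) dx = 0 for j ≠ l, so only diagonal terms survive in ∫|Ψ|² and ∫Ψ·Ψ″; ∫Ψ·Ψ′ dx = [Ψ²/2] between the walls = 0.
Normalization: ∫|Ψ|² dx = 10.365.
⟨p⟩ = 0.0000 and ⟨p²⟩ = 20.141.
(Δp)² = 20.141 − (0.0000)² = 20.141.

20.1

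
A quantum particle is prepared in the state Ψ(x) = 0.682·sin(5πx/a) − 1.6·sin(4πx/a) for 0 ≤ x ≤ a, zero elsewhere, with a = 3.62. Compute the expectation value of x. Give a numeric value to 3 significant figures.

⟨x⟩ = ∫ x·|Ψ|² dx / ∫|Ψ|² dx (integrals over the domain).
On 0 ≤ x ≤ a (j ≠ l): ∫sin²(jπx/a) dx = a/2, ∫sin(jπx/a)·sin(lπx/a) dx = 0; diagonal moments ∫x·sin²(jπx/a) dx = a²/4, ∫x²·sin²(jπx/a) dx = a³·(1/6 − 1/(4j²π²)); cross terms ∫x·sin(jπx/a)·sin(lπx/a) dx = 0 for j + l even and −4jla²/(π²(j² − l²)²) for j + l odd, ∫x²·sin(jπx/a)·sin(lπx/a) dx = (−1)^(j+l)·4jla³/(π²(j² − l²)²); higher powers the same way via product-to-sum and parts.
State is unnormalized: ∫|Ψ|² dx = 5.4755, and ∫Ψ*·x·Ψ dx = 12.773, so ⟨x⟩ = 12.773 / 5.4755.
⟨x⟩ = 2.3327.

2.33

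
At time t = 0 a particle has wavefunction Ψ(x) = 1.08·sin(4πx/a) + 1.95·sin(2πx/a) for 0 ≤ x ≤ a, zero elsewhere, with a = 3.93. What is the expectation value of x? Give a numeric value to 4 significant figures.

1.965

⟨x⟩ = ∫ x·|Ψ|² dx / ∫|Ψ|² dx (integrals over the domain).
On 0 ≤ x ≤ a (j ≠ l): ∫sin²(jπx/a) dx = a/2, ∫sin(jπx/a)·sin(lπx/a) dx = 0; diagonal moments ∫x·sin²(jπx/a) dx = a²/4, ∫x²·sin²(jπx/a) dx = a³·(1/6 − 1/(4j²π²)); cross terms ∫x·sin(jπx/a)·sin(lπx/a) dx = 0 for j + l even and −4jla²/(π²(j² − l²)²) for j + l odd, ∫x²·sin(jπx/a)·sin(lπx/a) dx = (−1)^(j+l)·4jla³/(π²(j² − l²)²); higher powers the same way via product-to-sum and parts.
State is unnormalized: ∫|Ψ|² dx = 9.7639, and ∫Ψ*·x·Ψ dx = 19.186, so ⟨x⟩ = 19.186 / 9.7639.
⟨x⟩ = 1.9650.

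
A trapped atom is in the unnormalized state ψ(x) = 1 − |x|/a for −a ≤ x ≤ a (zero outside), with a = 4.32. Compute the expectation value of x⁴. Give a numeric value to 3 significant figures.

9.95

⟨x⁴⟩ = ∫ x⁴·|ψ|² dx / ∫|ψ|² dx (integrals over the domain).
ψ is even, so ∫ over [−a, a] = 2∫₀ᵃ with ψ = 1 − x/a there: ∫₀ᵃ (1 − x/a)² dx = a/3, ∫₀ᵃ x²(1 − x/a)² dx = a³/30, ∫₀ᵃ x⁴(1 − x/a)² dx = a⁵/105.
State is unnormalized: ∫|ψ|² dx = 2.8800, and ∫ψ*·x⁴·ψ dx = 28.659, so ⟨x⁴⟩ = 28.659 / 2.8800.
⟨x⁴⟩ = 9.9510.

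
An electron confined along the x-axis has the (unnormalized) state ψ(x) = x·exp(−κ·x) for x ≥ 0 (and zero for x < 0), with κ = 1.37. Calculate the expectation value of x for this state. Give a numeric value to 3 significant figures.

⟨x⟩ = ∫ x·|ψ|² dx / ∫|ψ|² dx (integrals over the domain).
Every integrand reduces to terms xʲ·e^(−2κx) on [0, ∞); use ∫₀^∞ xʲ·e^(−2κx) dx = j!/(2κ)^(j+1).
State is unnormalized: ∫|ψ|² dx = 0.097225, and ∫ψ*·x·ψ dx = 0.10645, so ⟨x⟩ = 0.10645 / 0.097225.
⟨x⟩ = 1.0949.

1.09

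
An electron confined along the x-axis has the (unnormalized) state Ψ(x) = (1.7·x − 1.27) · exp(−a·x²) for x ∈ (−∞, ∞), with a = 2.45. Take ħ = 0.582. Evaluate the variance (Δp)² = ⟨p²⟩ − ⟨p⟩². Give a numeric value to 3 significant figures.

1.09

Compute ⟨p⟩ and ⟨p²⟩ separately; (Δp)² = ⟨p²⟩ − ⟨p⟩².
Expand each integrand as polynomial × e^(−2ax²) and use ∫x^(2j)·e^(−2ax²) dx = (2j−1)!!/(4a)^j · √(π/(2a)), odd powers → 0; here √(π/(2a)) = 0.80071. Differentiate with the product rule, d/dx e^(−ax²) = −2ax·e^(−ax²).
Normalization: ∫|Ψ|² dx = 1.5276.
⟨p⟩ = 0.0000 and ⟨p²⟩ = 1.0864.
(Δp)² = 1.0864 − (0.0000)² = 1.0864.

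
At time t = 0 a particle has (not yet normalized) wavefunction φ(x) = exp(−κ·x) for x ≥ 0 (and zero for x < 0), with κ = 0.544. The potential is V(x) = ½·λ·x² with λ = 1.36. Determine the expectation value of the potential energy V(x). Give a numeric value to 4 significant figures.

1.149

⟨V⟩ = ∫ V(x)·|φ|² dx / ∫|φ|² dx.
Every integrand reduces to terms xʲ·e^(−2κx) on [0, ∞); use ∫₀^∞ xʲ·e^(−2κx) dx = j!/(2κ)^(j+1).
State is unnormalized: ∫|φ|² dx = 0.91912, and ∫φ*·V(x)·φ dx = 1.0560, so ⟨V⟩ = 1.0560 / 0.91912.
⟨V⟩ = 1.1489.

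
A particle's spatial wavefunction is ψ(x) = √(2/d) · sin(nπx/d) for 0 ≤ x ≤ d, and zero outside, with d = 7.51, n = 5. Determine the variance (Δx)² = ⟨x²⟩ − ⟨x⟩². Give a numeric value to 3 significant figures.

Compute ⟨x⟩ and ⟨x²⟩ separately, then (Δx)² = ⟨x²⟩ − ⟨x⟩².
With sin²θ = (1 − cos2θ)/2 on 0 ≤ x ≤ d: ∫sin²(nπx/d) dx = d/2, ∫x·sin²(nπx/d) dx = d²/4, ∫x²·sin²(nπx/d) dx = d³·(1/6 − 1/(4n²π²)); higher powers xᵏ the same way, integrating xᵏ·cos(2nπx/d) by parts.
⟨x⟩ = 3.7550 and ⟨x²⟩ = 18.686.
(Δx)² = 18.686 − (3.7550)² = 4.5857.

4.59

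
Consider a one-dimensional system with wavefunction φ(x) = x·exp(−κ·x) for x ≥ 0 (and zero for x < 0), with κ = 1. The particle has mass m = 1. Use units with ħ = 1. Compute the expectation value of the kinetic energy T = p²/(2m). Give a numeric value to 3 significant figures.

0.500

T = −(ħ²/2m) d²/dx², so ⟨T⟩ = −(ħ²/2m) ∫ φ*·φ'' dx / ∫|φ|² dx; with m = 1.
Differentiate x·exp(−κ·x) with the product rule; every integrand then reduces to terms xʲ·e^(−2κx) on [0, ∞), with ∫₀^∞ xʲ·e^(−2κx) dx = j!/(2κ)^(j+1).
State is unnormalized: ∫|φ|² dx = 0.25000, and ∫φ*·(−ħ²/2m · φ'') dx = 0.12500, so ⟨T⟩ = 0.12500 / 0.25000.
⟨T⟩ = 0.50000.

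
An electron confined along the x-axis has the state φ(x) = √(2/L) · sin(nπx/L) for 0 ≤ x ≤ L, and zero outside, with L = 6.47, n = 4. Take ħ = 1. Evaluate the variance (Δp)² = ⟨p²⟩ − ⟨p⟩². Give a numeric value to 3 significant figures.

3.77

Compute ⟨p⟩ and ⟨p²⟩ separately; (Δp)² = ⟨p²⟩ − ⟨p⟩².
d/dx sin(nπx/L) = (nπ/L)·cos(nπx/L) and d²/dx² sin(nπx/L) = −(nπ/L)²·sin(nπx/L); on 0 ≤ x ≤ L, ∫sin²(nπx/L) dx = L/2 and ∫sin(nπx/L)·cos(nπx/L) dx = 0.
⟨p⟩ = 0.0000 and ⟨p²⟩ = 3.7723.
(Δp)² = 3.7723 − (0.0000)² = 3.7723.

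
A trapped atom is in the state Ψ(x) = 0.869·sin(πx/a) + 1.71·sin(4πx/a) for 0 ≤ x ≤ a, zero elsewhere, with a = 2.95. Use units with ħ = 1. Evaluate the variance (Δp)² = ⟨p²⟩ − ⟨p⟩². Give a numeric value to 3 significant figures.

14.7

Compute ⟨p⟩ and ⟨p²⟩ separately; (Δp)² = ⟨p²⟩ − ⟨p⟩².
d²/dx² sin(jπx/a) = −(jπ/a)²·sin(jπx/a); on 0 ≤ x ≤ a, ∫sin²(jπx/a) dx = a/2 and ∫sin(jπx/a)·sin(lπx/a) dx = 0 for j ≠ l, so only diagonal terms survive in ∫|Ψ|² and ∫Ψ·Ψ″; ∫Ψ·Ψ′ dx = [Ψ²/2] between the walls = 0.
Normalization: ∫|Ψ|² dx = 5.4269.
⟨p⟩ = 0.0000 and ⟨p²⟩ = 14.654.
(Δp)² = 14.654 − (0.0000)² = 14.654.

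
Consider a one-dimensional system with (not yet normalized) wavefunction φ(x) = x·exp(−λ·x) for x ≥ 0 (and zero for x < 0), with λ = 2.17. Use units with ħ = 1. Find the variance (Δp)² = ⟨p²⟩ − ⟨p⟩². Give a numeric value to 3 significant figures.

4.71

Compute ⟨p⟩ and ⟨p²⟩ separately; (Δp)² = ⟨p²⟩ − ⟨p⟩².
Differentiate x·exp(−λ·x) with the product rule; every integrand then reduces to terms xʲ·e^(−2λx) on [0, ∞), with ∫₀^∞ xʲ·e^(−2λx) dx = j!/(2λ)^(j+1).
Normalization: ∫|φ|² dx = 0.024466.
⟨p⟩ = 0.0000 and ⟨p²⟩ = 4.7089.
(Δp)² = 4.7089 − (0.0000)² = 4.7089.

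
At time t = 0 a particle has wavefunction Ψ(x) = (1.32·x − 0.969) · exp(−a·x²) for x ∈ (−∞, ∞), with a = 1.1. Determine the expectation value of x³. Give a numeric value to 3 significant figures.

⟨x³⟩ = ∫ x³·|Ψ|² dx / ∫|Ψ|² dx (integrals over the domain).
Expand each integrand as polynomial × e^(−2ax²) and use ∫x^(2j)·e^(−2ax²) dx = (2j−1)!!/(4a)^j · √(π/(2a)), odd powers → 0; here √(π/(2a)) = 1.1950.
State is unnormalized: ∫|Ψ|² dx = 1.5953, and ∫Ψ*·x³·Ψ dx = -0.47370, so ⟨x³⟩ = -0.47370 / 1.5953.
⟨x³⟩ = -0.29694.

-0.297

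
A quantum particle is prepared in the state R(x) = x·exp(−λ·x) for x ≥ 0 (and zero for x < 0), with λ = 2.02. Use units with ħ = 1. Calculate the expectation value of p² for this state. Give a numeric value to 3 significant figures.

p² R = −ħ² d²R/dx²; ⟨p²⟩ = −ħ² ∫ R*·R'' dx / ∫|R|² dx.
Differentiate x·exp(−λ·x) with the product rule; every integrand then reduces to terms xʲ·e^(−2λx) on [0, ∞), with ∫₀^∞ xʲ·e^(−2λx) dx = j!/(2λ)^(j+1).
State is unnormalized: ∫|R|² dx = 0.030331, and ∫R*·(−ħ² R'') dx = 0.12376, so ⟨p²⟩ = 0.12376 / 0.030331.
⟨p²⟩ = 4.0804.

4.08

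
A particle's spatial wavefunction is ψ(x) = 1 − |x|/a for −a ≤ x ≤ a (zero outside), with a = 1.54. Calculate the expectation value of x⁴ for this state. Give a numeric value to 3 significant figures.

⟨x⁴⟩ = ∫ x⁴·|ψ|² dx / ∫|ψ|² dx (integrals over the domain).
ψ is even, so ∫ over [−a, a] = 2∫₀ᵃ with ψ = 1 − x/a there: ∫₀ᵃ (1 − x/a)² dx = a/3, ∫₀ᵃ x²(1 − x/a)² dx = a³/30, ∫₀ᵃ x⁴(1 − x/a)² dx = a⁵/105.
State is unnormalized: ∫|ψ|² dx = 1.0267, and ∫ψ*·x⁴·ψ dx = 0.16498, so ⟨x⁴⟩ = 0.16498 / 1.0267.
⟨x⁴⟩ = 0.16070.

0.161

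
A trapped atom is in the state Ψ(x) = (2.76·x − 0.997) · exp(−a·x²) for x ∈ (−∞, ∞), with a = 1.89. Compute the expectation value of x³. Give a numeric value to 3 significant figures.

-0.144

⟨x³⟩ = ∫ x³·|Ψ|² dx / ∫|Ψ|² dx (integrals over the domain).
Expand each integrand as polynomial × e^(−2ax²) and use ∫x^(2j)·e^(−2ax²) dx = (2j−1)!!/(4a)^j · √(π/(2a)), odd powers → 0; here √(π/(2a)) = 0.91165.
State is unnormalized: ∫|Ψ|² dx = 1.8248, and ∫Ψ*·x³·Ψ dx = -0.26335, so ⟨x³⟩ = -0.26335 / 1.8248.
⟨x³⟩ = -0.14432.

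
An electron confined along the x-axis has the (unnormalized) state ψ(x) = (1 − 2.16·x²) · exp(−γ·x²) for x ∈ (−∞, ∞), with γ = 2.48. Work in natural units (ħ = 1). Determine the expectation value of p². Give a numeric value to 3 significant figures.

6.20

p² ψ = −ħ² d²ψ/dx²; ⟨p²⟩ = −ħ² ∫ ψ*·ψ'' dx / ∫|ψ|² dx.
Expand each integrand as polynomial × e^(−2γx²) and use ∫x^(2j)·e^(−2γx²) dx = (2j−1)!!/(4γ)^j · √(π/(2γ)), odd powers → 0; here √(π/(2γ)) = 0.79586. Differentiate with the product rule, d/dx e^(−γx²) = −2γx·e^(−γx²).
State is unnormalized: ∫|ψ|² dx = 0.56247, and ∫ψ*·(−ħ² ψ'') dx = 3.4883, so ⟨p²⟩ = 3.4883 / 0.56247.
⟨p²⟩ = 6.2017.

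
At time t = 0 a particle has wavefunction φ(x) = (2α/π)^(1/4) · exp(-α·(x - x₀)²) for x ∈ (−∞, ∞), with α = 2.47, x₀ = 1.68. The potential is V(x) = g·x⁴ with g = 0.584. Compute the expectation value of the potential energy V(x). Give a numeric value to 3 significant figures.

5.67

⟨V⟩ = ∫ V(x)·|φ|² dx.
Gaussian moments (u = x − x₀): ∫u^(2j)·e^(−2αu²) du = (2j−1)!!/(4α)^j · √(π/(2α)), odd powers integrate to 0; here √(π/(2α)) = 0.79746.
⟨V⟩ = 5.6710.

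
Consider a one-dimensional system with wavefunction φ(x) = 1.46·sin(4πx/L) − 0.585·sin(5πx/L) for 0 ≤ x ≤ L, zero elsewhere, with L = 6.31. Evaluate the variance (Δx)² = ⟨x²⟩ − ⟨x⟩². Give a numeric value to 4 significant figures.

2.438

Compute ⟨x⟩ and ⟨x²⟩ separately, then (Δx)² = ⟨x²⟩ − ⟨x⟩².
On 0 ≤ x ≤ L (j ≠ l): ∫sin²(jπx/L) dx = L/2, ∫sin(jπx/L)·sin(lπx/L) dx = 0; diagonal moments ∫x·sin²(jπx/L) dx = L²/4, ∫x²·sin²(jπx/L) dx = L³·(1/6 − 1/(4j²π²)); cross terms ∫x·sin(jπx/L)·sin(lπx/L) dx = 0 for j + l even and −4jlL²/(π²(j² − l²)²) for j + l odd, ∫x²·sin(jπx/L)·sin(lπx/L) dx = (−1)^(j+l)·4jlL³/(π²(j² − l²)²); higher powers the same way via product-to-sum and parts.
Normalization: ∫|φ|² dx = 7.8049.
⟨x⟩ = 4.0270 and ⟨x²⟩ = 18.655.
(Δx)² = 18.655 − (4.0270)² = 2.4378.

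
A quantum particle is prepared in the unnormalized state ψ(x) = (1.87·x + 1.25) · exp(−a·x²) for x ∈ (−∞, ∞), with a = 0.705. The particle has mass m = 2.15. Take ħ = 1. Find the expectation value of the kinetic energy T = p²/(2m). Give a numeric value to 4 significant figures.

T = −(ħ²/2m) d²/dx², so ⟨T⟩ = −(ħ²/2m) ∫ ψ*·ψ'' dx / ∫|ψ|² dx; with m = 2.15.
Expand each integrand as polynomial × e^(−2ax²) and use ∫x^(2j)·e^(−2ax²) dx = (2j−1)!!/(4a)^j · √(π/(2a)), odd powers → 0; here √(π/(2a)) = 1.4927. Differentiate with the product rule, d/dx e^(−ax²) = −2ax·e^(−ax²).
State is unnormalized: ∫|ψ|² dx = 4.1833, and ∫ψ*·(−ħ²/2m · ψ'') dx = 1.2928, so ⟨T⟩ = 1.2928 / 4.1833.
⟨T⟩ = 0.30904.

0.3090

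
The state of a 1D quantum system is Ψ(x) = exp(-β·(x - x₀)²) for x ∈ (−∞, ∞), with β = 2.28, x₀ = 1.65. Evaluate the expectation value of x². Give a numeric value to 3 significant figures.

⟨x²⟩ = ∫ x²·|Ψ|² dx / ∫|Ψ|² dx (integrals over the domain).
Gaussian moments (u = x − x₀): ∫u^(2j)·e^(−2βu²) du = (2j−1)!!/(4β)^j · √(π/(2β)), odd powers integrate to 0; here √(π/(2β)) = 0.83003.
State is unnormalized: ∫|Ψ|² dx = 0.83003, and ∫Ψ*·x²·Ψ dx = 2.3508, so ⟨x²⟩ = 2.3508 / 0.83003.
⟨x²⟩ = 2.8321.

2.83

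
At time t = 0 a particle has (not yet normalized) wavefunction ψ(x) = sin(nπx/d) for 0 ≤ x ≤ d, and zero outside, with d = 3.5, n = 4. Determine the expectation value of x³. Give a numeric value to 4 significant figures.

⟨x³⟩ = ∫ x³·|ψ|² dx / ∫|ψ|² dx (integrals over the domain).
With sin²θ = (1 − cos2θ)/2 on 0 ≤ x ≤ d: ∫sin²(nπx/d) dx = d/2, ∫x·sin²(nπx/d) dx = d²/4, ∫x²·sin²(nπx/d) dx = d³·(1/6 − 1/(4n²π²)); higher powers xᵏ the same way, integrating xᵏ·cos(2nπx/d) by parts.
State is unnormalized: ∫|ψ|² dx = 1.7500, and ∫ψ*·x³·ψ dx = 18.401, so ⟨x³⟩ = 18.401 / 1.7500.
⟨x³⟩ = 10.515.

10.52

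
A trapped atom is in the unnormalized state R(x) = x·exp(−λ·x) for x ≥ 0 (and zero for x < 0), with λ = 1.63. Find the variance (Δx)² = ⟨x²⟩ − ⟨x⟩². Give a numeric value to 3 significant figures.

0.282

Compute ⟨x⟩ and ⟨x²⟩ separately, then (Δx)² = ⟨x²⟩ − ⟨x⟩².
Every integrand reduces to terms xʲ·e^(−2λx) on [0, ∞); use ∫₀^∞ xʲ·e^(−2λx) dx = j!/(2λ)^(j+1).
Normalization: ∫|R|² dx = 0.057727.
⟨x⟩ = 0.92025 and ⟨x²⟩ = 1.1291.
(Δx)² = 1.1291 − (0.92025)² = 0.28228.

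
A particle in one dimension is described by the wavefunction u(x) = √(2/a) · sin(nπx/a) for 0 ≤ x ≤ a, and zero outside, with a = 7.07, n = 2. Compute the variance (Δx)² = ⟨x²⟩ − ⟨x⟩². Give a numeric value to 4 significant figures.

3.532

Compute ⟨x⟩ and ⟨x²⟩ separately, then (Δx)² = ⟨x²⟩ − ⟨x⟩².
With sin²θ = (1 − cos2θ)/2 on 0 ≤ x ≤ a: ∫sin²(nπx/a) dx = a/2, ∫x·sin²(nπx/a) dx = a²/4, ∫x²·sin²(nπx/a) dx = a³·(1/6 − 1/(4n²π²)); higher powers xᵏ the same way, integrating xᵏ·cos(2nπx/a) by parts.
⟨x⟩ = 3.5350 and ⟨x²⟩ = 16.029.
(Δx)² = 16.029 − (3.5350)² = 3.5323.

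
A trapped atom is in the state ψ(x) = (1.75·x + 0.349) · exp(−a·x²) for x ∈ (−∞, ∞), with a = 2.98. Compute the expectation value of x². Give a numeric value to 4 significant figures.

0.1977

⟨x²⟩ = ∫ x²·|ψ|² dx / ∫|ψ|² dx (integrals over the domain).
Expand each integrand as polynomial × e^(−2ax²) and use ∫x^(2j)·e^(−2ax²) dx = (2j−1)!!/(4a)^j · √(π/(2a)), odd powers → 0; here √(π/(2a)) = 0.72603.
State is unnormalized: ∫|ψ|² dx = 0.27496, and ∫ψ*·x²·ψ dx = 0.054364, so ⟨x²⟩ = 0.054364 / 0.27496.
⟨x²⟩ = 0.19772.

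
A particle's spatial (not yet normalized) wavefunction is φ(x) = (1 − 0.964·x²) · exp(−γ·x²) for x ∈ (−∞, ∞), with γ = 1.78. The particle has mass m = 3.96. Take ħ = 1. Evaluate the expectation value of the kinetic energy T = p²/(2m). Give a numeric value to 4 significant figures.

T = −(ħ²/2m) d²/dx², so ⟨T⟩ = −(ħ²/2m) ∫ φ*·φ'' dx / ∫|φ|² dx; with m = 3.96.
Expand each integrand as polynomial × e^(−2γx²) and use ∫x^(2j)·e^(−2γx²) dx = (2j−1)!!/(4γ)^j · √(π/(2γ)), odd powers → 0; here √(π/(2γ)) = 0.93940. Differentiate with the product rule, d/dx e^(−γx²) = −2γx·e^(−γx²).
State is unnormalized: ∫|φ|² dx = 0.73668, and ∫φ*·(−ħ²/2m · φ'') dx = 0.29539, so ⟨T⟩ = 0.29539 / 0.73668.
⟨T⟩ = 0.40097.

0.4010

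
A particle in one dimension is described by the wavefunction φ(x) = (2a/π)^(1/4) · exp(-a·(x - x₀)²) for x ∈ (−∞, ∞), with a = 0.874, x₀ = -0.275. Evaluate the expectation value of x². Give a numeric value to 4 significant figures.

⟨x²⟩ = ∫ x²·|φ|² dx (integrals over the domain).
Gaussian moments (u = x − x₀): ∫u^(2j)·e^(−2au²) du = (2j−1)!!/(4a)^j · √(π/(2a)), odd powers integrate to 0; here √(π/(2a)) = 1.3406.
⟨x²⟩ = 0.36167.

0.3617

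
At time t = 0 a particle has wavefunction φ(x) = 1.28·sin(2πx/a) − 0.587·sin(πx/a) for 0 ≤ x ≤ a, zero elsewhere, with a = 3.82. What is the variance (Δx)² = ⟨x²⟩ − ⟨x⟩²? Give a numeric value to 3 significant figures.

0.663

Compute ⟨x⟩ and ⟨x²⟩ separately, then (Δx)² = ⟨x²⟩ − ⟨x⟩².
On 0 ≤ x ≤ a (j ≠ l): ∫sin²(jπx/a) dx = a/2, ∫sin(jπx/a)·sin(lπx/a) dx = 0; diagonal moments ∫x·sin²(jπx/a) dx = a²/4, ∫x²·sin²(jπx/a) dx = a³·(1/6 − 1/(4j²π²)); cross terms ∫x·sin(jπx/a)·sin(lπx/a) dx = 0 for j + l even and −4jla²/(π²(j² − l²)²) for j + l odd, ∫x²·sin(jπx/a)·sin(lπx/a) dx = (−1)^(j+l)·4jla³/(π²(j² − l²)²); higher powers the same way via product-to-sum and parts.
Normalization: ∫|φ|² dx = 3.7875.
⟨x⟩ = 2.4314 and ⟨x²⟩ = 6.5749.
(Δx)² = 6.5749 − (2.4314)² = 0.66298.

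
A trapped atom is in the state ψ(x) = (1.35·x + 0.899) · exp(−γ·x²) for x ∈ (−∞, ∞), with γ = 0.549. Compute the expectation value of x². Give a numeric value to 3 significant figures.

⟨x²⟩ = ∫ x²·|ψ|² dx / ∫|ψ|² dx (integrals over the domain).
Expand each integrand as polynomial × e^(−2γx²) and use ∫x^(2j)·e^(−2γx²) dx = (2j−1)!!/(4γ)^j · √(π/(2γ)), odd powers → 0; here √(π/(2γ)) = 1.6915.
State is unnormalized: ∫|ψ|² dx = 2.7709, and ∫ψ*·x²·ψ dx = 2.5403, so ⟨x²⟩ = 2.5403 / 2.7709.
⟨x²⟩ = 0.91678.

0.917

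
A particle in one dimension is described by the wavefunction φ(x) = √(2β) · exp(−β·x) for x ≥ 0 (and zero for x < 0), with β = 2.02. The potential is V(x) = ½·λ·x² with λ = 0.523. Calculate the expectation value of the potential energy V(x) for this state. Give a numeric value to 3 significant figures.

⟨V⟩ = ∫ V(x)·|φ|² dx.
Every integrand reduces to terms xʲ·e^(−2βx) on [0, ∞); use ∫₀^∞ xʲ·e^(−2βx) dx = j!/(2β)^(j+1).
⟨V⟩ = 0.032043.

0.0320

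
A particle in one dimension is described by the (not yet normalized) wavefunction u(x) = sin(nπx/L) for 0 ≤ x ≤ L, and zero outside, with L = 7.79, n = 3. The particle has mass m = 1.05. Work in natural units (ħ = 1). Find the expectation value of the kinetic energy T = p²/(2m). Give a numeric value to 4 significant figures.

0.6970

T = −(ħ²/2m) d²/dx², so ⟨T⟩ = −(ħ²/2m) ∫ u*·u'' dx / ∫|u|² dx; with m = 1.05.
d/dx sin(nπx/L) = (nπ/L)·cos(nπx/L) and d²/dx² sin(nπx/L) = −(nπ/L)²·sin(nπx/L); on 0 ≤ x ≤ L, ∫sin²(nπx/L) dx = L/2 and ∫sin(nπx/L)·cos(nπx/L) dx = 0.
State is unnormalized: ∫|u|² dx = 3.8950, and ∫u*·(−ħ²/2m · u'') dx = 2.7149, so ⟨T⟩ = 2.7149 / 3.8950.
⟨T⟩ = 0.69702.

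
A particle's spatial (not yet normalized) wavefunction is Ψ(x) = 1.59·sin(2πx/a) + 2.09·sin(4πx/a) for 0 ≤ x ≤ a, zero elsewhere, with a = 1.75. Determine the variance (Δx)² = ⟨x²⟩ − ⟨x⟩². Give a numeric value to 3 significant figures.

0.368

Compute ⟨x⟩ and ⟨x²⟩ separately, then (Δx)² = ⟨x²⟩ − ⟨x⟩².
On 0 ≤ x ≤ a (j ≠ l): ∫sin²(jπx/a) dx = a/2, ∫sin(jπx/a)·sin(lπx/a) dx = 0; diagonal moments ∫x·sin²(jπx/a) dx = a²/4, ∫x²·sin²(jπx/a) dx = a³·(1/6 − 1/(4j²π²)); cross terms ∫x·sin(jπx/a)·sin(lπx/a) dx = 0 for j + l even and −4jla²/(π²(j² − l²)²) for j + l odd, ∫x²·sin(jπx/a)·sin(lπx/a) dx = (−1)^(j+l)·4jla³/(π²(j² − l²)²); higher powers the same way via product-to-sum and parts.
Normalization: ∫|Ψ|² dx = 6.0342.
⟨x⟩ = 0.87500 and ⟨x²⟩ = 1.1334.
(Δx)² = 1.1334 − (0.87500)² = 0.36776.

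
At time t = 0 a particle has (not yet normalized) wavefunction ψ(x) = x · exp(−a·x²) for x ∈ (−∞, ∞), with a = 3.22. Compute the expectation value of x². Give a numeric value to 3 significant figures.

⟨x²⟩ = ∫ x²·|ψ|² dx / ∫|ψ|² dx (integrals over the domain).
Expand each integrand as polynomial × e^(−2ax²) and use ∫x^(2j)·e^(−2ax²) dx = (2j−1)!!/(4a)^j · √(π/(2a)), odd powers → 0; here √(π/(2a)) = 0.69844.
State is unnormalized: ∫|ψ|² dx = 0.054227, and ∫ψ*·x²·ψ dx = 0.012631, so ⟨x²⟩ = 0.012631 / 0.054227.
⟨x²⟩ = 0.23292.

0.233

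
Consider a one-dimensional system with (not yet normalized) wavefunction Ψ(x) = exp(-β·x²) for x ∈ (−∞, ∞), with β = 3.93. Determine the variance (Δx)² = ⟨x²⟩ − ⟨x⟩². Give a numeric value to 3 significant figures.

Compute ⟨x⟩ and ⟨x²⟩ separately, then (Δx)² = ⟨x²⟩ − ⟨x⟩².
Gaussian moments: ∫x^(2j)·e^(−2βx²) dx = (2j−1)!!/(4β)^j · √(π/(2β)), odd powers integrate to 0; here √(π/(2β)) = 0.63221.
Normalization: ∫|Ψ|² dx = 0.63221.
⟨x⟩ = 0.0000 and ⟨x²⟩ = 0.063613.
(Δx)² = 0.063613 − (0.0000)² = 0.063613.

0.0636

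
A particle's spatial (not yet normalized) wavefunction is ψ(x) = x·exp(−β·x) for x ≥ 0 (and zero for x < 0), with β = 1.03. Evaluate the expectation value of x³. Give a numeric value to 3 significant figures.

⟨x³⟩ = ∫ x³·|ψ|² dx / ∫|ψ|² dx (integrals over the domain).
Every integrand reduces to terms xʲ·e^(−2βx) on [0, ∞); use ∫₀^∞ xʲ·e^(−2βx) dx = j!/(2β)^(j+1).
State is unnormalized: ∫|ψ|² dx = 0.22879, and ∫ψ*·x³·ψ dx = 1.5703, so ⟨x³⟩ = 1.5703 / 0.22879.
⟨x³⟩ = 6.8636.

6.86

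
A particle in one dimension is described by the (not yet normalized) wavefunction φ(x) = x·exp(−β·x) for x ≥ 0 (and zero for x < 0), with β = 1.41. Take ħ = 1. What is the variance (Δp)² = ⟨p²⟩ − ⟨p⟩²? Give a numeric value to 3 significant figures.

Compute ⟨p⟩ and ⟨p²⟩ separately; (Δp)² = ⟨p²⟩ − ⟨p⟩².
Differentiate x·exp(−β·x) with the product rule; every integrand then reduces to terms xʲ·e^(−2βx) on [0, ∞), with ∫₀^∞ xʲ·e^(−2βx) dx = j!/(2β)^(j+1).
Normalization: ∫|φ|² dx = 0.089183.
⟨p⟩ = 0.0000 and ⟨p²⟩ = 1.9881.
(Δp)² = 1.9881 − (0.0000)² = 1.9881.

1.99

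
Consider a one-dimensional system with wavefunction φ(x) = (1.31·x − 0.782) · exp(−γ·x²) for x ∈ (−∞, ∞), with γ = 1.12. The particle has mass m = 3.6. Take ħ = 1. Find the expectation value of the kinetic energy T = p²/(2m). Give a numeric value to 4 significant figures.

T = −(ħ²/2m) d²/dx², so ⟨T⟩ = −(ħ²/2m) ∫ φ*·φ'' dx / ∫|φ|² dx; with m = 3.6.
Expand each integrand as polynomial × e^(−2γx²) and use ∫x^(2j)·e^(−2γx²) dx = (2j−1)!!/(4γ)^j · √(π/(2γ)), odd powers → 0; here √(π/(2γ)) = 1.1843. Differentiate with the product rule, d/dx e^(−γx²) = −2γx·e^(−γx²).
State is unnormalized: ∫|φ|² dx = 1.1779, and ∫φ*·(−ħ²/2m · φ'') dx = 0.32436, so ⟨T⟩ = 0.32436 / 1.1779.
⟨T⟩ = 0.27538.

0.2754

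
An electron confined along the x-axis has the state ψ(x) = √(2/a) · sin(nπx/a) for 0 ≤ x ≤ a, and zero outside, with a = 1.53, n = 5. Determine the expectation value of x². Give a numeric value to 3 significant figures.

0.776

⟨x²⟩ = ∫ x²·|ψ|² dx (integrals over the domain).
With sin²θ = (1 − cos2θ)/2 on 0 ≤ x ≤ a: ∫sin²(nπx/a) dx = a/2, ∫x·sin²(nπx/a) dx = a²/4, ∫x²·sin²(nπx/a) dx = a³·(1/6 − 1/(4n²π²)); higher powers xᵏ the same way, integrating xᵏ·cos(2nπx/a) by parts.
⟨x²⟩ = 0.77556.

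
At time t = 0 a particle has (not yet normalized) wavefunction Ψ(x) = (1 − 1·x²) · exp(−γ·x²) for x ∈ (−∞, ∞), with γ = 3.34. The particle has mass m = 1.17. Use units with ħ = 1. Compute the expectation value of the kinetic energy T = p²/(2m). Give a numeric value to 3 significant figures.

T = −(ħ²/2m) d²/dx², so ⟨T⟩ = −(ħ²/2m) ∫ Ψ*·Ψ'' dx / ∫|Ψ|² dx; with m = 1.17.
Expand each integrand as polynomial × e^(−2γx²) and use ∫x^(2j)·e^(−2γx²) dx = (2j−1)!!/(4γ)^j · √(π/(2γ)), odd powers → 0; here √(π/(2γ)) = 0.68578. Differentiate with the product rule, d/dx e^(−γx²) = −2γx·e^(−γx²).
State is unnormalized: ∫|Ψ|² dx = 0.59465, and ∫Ψ*·(−ħ²/2m · Ψ'') dx = 1.1638, so ⟨T⟩ = 1.1638 / 0.59465.
⟨T⟩ = 1.9571.

1.96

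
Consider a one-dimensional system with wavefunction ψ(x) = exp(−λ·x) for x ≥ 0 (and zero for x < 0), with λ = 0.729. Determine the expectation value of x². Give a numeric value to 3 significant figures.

0.941

⟨x²⟩ = ∫ x²·|ψ|² dx / ∫|ψ|² dx (integrals over the domain).
Every integrand reduces to terms xʲ·e^(−2λx) on [0, ∞); use ∫₀^∞ xʲ·e^(−2λx) dx = j!/(2λ)^(j+1).
State is unnormalized: ∫|ψ|² dx = 0.68587, and ∫ψ*·x²·ψ dx = 0.64529, so ⟨x²⟩ = 0.64529 / 0.68587.
⟨x²⟩ = 0.94084.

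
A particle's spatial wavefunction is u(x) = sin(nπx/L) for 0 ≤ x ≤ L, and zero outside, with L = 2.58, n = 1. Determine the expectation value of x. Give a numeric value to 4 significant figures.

1.290

⟨x⟩ = ∫ x·|u|² dx / ∫|u|² dx (integrals over the domain).
With sin²θ = (1 − cos2θ)/2 on 0 ≤ x ≤ L: ∫sin²(nπx/L) dx = L/2, ∫x·sin²(nπx/L) dx = L²/4, ∫x²·sin²(nπx/L) dx = L³·(1/6 − 1/(4n²π²)); higher powers xᵏ the same way, integrating xᵏ·cos(2nπx/L) by parts.
State is unnormalized: ∫|u|² dx = 1.2900, and ∫u*·x·u dx = 1.6641, so ⟨x⟩ = 1.6641 / 1.2900.
⟨x⟩ = 1.2900.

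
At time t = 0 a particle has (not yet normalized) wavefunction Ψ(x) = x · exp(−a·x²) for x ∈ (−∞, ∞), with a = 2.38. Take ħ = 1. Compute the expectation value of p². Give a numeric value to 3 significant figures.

7.14

p² Ψ = −ħ² d²Ψ/dx²; ⟨p²⟩ = −ħ² ∫ Ψ*·Ψ'' dx / ∫|Ψ|² dx.
Expand each integrand as polynomial × e^(−2ax²) and use ∫x^(2j)·e^(−2ax²) dx = (2j−1)!!/(4a)^j · √(π/(2a)), odd powers → 0; here √(π/(2a)) = 0.81240. Differentiate with the product rule, d/dx e^(−ax²) = −2ax·e^(−ax²).
State is unnormalized: ∫|Ψ|² dx = 0.085336, and ∫Ψ*·(−ħ² Ψ'') dx = 0.60930, so ⟨p²⟩ = 0.60930 / 0.085336.
⟨p²⟩ = 7.1400.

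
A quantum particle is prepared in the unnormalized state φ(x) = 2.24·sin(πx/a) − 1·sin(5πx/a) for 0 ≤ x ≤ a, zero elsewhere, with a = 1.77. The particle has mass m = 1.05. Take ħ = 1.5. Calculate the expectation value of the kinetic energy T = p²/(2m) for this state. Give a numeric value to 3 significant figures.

T = −(ħ²/2m) d²/dx², so ⟨T⟩ = −(ħ²/2m) ∫ φ*·φ'' dx / ∫|φ|² dx; with m = 1.05.
d²/dx² sin(jπx/a) = −(jπ/a)²·sin(jπx/a); on 0 ≤ x ≤ a, ∫sin²(jπx/a) dx = a/2 and ∫sin(jπx/a)·sin(lπx/a) dx = 0 for j ≠ l, so only diagonal terms survive in ∫|φ|² and ∫φ·φ″; ∫φ·φ′ dx = [φ²/2] between the walls = 0.
State is unnormalized: ∫|φ|² dx = 5.3256, and ∫φ*·(−ħ²/2m · φ'') dx = 89.668, so ⟨T⟩ = 89.668 / 5.3256.
⟨T⟩ = 16.837.

16.8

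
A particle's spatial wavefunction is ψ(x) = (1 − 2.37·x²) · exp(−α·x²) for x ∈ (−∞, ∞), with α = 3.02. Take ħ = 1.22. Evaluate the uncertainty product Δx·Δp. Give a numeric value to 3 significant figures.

0.688

Δx = √(⟨x²⟩−⟨x⟩²), Δp = √(⟨p²⟩−⟨p⟩²).
Expand each integrand as polynomial × e^(−2αx²) and use ∫x^(2j)·e^(−2αx²) dx = (2j−1)!!/(4α)^j · √(π/(2α)), odd powers → 0; here √(π/(2α)) = 0.72120. Differentiate with the product rule, d/dx e^(−αx²) = −2αx·e^(−αx²).
Normalization: ∫|ψ|² dx = 0.52149.
⟨x⟩ = 0.0000, ⟨x²⟩ = 0.045818 ⇒ Δx = 0.21405.
⟨p⟩ = 0.0000, ⟨p²⟩ = 10.330 ⇒ Δp = 3.2141.
Δx·Δp = 0.68798.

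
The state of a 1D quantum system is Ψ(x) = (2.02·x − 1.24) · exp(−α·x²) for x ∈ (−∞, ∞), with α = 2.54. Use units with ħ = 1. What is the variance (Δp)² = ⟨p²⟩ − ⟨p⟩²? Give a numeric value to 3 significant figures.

Compute ⟨p⟩ and ⟨p²⟩ separately; (Δp)² = ⟨p²⟩ − ⟨p⟩².
Expand each integrand as polynomial × e^(−2αx²) and use ∫x^(2j)·e^(−2αx²) dx = (2j−1)!!/(4α)^j · √(π/(2α)), odd powers → 0; here √(π/(2α)) = 0.78640. Differentiate with the product rule, d/dx e^(−αx²) = −2αx·e^(−αx²).
Normalization: ∫|Ψ|² dx = 1.5250.
⟨p⟩ = 0.0000 and ⟨p²⟩ = 3.5921.
(Δp)² = 3.5921 − (0.0000)² = 3.5921.

3.59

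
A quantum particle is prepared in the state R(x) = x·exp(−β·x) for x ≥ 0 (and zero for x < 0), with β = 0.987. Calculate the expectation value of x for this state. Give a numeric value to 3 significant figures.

⟨x⟩ = ∫ x·|R|² dx / ∫|R|² dx (integrals over the domain).
Every integrand reduces to terms xʲ·e^(−2βx) on [0, ∞); use ∫₀^∞ xʲ·e^(−2βx) dx = j!/(2β)^(j+1).
State is unnormalized: ∫|R|² dx = 0.26001, and ∫R*·x·R dx = 0.39515, so ⟨x⟩ = 0.39515 / 0.26001.
⟨x⟩ = 1.5198.

1.52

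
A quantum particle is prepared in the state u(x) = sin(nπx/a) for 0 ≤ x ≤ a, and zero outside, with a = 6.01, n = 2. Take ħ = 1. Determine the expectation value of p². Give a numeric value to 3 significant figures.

p² u = −ħ² d²u/dx²; ⟨p²⟩ = −ħ² ∫ u*·u'' dx / ∫|u|² dx.
d/dx sin(nπx/a) = (nπ/a)·cos(nπx/a) and d²/dx² sin(nπx/a) = −(nπ/a)²·sin(nπx/a); on 0 ≤ x ≤ a, ∫sin²(nπx/a) dx = a/2 and ∫sin(nπx/a)·cos(nπx/a) dx = 0.
State is unnormalized: ∫|u|² dx = 3.0050, and ∫u*·(−ħ² u'') dx = 3.2844, so ⟨p²⟩ = 3.2844 / 3.0050.
⟨p²⟩ = 1.0930.

1.09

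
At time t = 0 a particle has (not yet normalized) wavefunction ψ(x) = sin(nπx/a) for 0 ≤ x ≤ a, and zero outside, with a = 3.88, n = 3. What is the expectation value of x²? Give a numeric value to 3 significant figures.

4.93

⟨x²⟩ = ∫ x²·|ψ|² dx / ∫|ψ|² dx (integrals over the domain).
With sin²θ = (1 − cos2θ)/2 on 0 ≤ x ≤ a: ∫sin²(nπx/a) dx = a/2, ∫x·sin²(nπx/a) dx = a²/4, ∫x²·sin²(nπx/a) dx = a³·(1/6 − 1/(4n²π²)); higher powers xᵏ the same way, integrating xᵏ·cos(2nπx/a) by parts.
State is unnormalized: ∫|ψ|² dx = 1.9400, and ∫ψ*·x²·ψ dx = 9.5708, so ⟨x²⟩ = 9.5708 / 1.9400.
⟨x²⟩ = 4.9334.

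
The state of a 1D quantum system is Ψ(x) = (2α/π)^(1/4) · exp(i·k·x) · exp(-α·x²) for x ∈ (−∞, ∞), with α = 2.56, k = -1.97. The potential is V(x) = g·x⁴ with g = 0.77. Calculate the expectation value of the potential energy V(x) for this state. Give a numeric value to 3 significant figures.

⟨V⟩ = ∫ V(x)·|Ψ|² dx.
Gaussian moments: ∫x^(2j)·e^(−2αx²) dx = (2j−1)!!/(4α)^j · √(π/(2α)), odd powers integrate to 0; here √(π/(2α)) = 0.78332.
⟨V⟩ = 0.022030.

0.0220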